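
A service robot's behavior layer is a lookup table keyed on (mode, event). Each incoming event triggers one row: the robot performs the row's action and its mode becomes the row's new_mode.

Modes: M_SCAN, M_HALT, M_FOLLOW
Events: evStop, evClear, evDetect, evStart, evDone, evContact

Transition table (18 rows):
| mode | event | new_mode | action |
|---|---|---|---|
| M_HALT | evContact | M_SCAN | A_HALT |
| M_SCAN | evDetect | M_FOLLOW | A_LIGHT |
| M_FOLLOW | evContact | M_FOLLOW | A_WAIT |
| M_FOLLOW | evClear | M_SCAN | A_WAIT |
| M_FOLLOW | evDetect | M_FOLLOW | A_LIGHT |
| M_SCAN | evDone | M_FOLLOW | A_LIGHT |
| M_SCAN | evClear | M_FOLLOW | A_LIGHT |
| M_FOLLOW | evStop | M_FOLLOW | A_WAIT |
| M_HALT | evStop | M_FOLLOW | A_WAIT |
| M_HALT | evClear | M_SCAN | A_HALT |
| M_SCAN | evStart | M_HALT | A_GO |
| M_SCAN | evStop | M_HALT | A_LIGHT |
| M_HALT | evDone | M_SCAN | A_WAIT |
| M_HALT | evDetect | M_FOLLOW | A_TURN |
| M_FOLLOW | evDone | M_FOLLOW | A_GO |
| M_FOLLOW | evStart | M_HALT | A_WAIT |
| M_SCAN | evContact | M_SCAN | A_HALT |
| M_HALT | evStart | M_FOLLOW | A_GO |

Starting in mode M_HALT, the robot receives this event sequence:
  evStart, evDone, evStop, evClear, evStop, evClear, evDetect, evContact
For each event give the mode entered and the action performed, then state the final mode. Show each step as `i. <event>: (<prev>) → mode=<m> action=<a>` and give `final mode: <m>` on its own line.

final mode: M_FOLLOW

1. evStart: (M_HALT) → mode=M_FOLLOW action=A_GO
2. evDone: (M_FOLLOW) → mode=M_FOLLOW action=A_GO
3. evStop: (M_FOLLOW) → mode=M_FOLLOW action=A_WAIT
4. evClear: (M_FOLLOW) → mode=M_SCAN action=A_WAIT
5. evStop: (M_SCAN) → mode=M_HALT action=A_LIGHT
6. evClear: (M_HALT) → mode=M_SCAN action=A_HALT
7. evDetect: (M_SCAN) → mode=M_FOLLOW action=A_LIGHT
8. evContact: (M_FOLLOW) → mode=M_FOLLOW action=A_WAIT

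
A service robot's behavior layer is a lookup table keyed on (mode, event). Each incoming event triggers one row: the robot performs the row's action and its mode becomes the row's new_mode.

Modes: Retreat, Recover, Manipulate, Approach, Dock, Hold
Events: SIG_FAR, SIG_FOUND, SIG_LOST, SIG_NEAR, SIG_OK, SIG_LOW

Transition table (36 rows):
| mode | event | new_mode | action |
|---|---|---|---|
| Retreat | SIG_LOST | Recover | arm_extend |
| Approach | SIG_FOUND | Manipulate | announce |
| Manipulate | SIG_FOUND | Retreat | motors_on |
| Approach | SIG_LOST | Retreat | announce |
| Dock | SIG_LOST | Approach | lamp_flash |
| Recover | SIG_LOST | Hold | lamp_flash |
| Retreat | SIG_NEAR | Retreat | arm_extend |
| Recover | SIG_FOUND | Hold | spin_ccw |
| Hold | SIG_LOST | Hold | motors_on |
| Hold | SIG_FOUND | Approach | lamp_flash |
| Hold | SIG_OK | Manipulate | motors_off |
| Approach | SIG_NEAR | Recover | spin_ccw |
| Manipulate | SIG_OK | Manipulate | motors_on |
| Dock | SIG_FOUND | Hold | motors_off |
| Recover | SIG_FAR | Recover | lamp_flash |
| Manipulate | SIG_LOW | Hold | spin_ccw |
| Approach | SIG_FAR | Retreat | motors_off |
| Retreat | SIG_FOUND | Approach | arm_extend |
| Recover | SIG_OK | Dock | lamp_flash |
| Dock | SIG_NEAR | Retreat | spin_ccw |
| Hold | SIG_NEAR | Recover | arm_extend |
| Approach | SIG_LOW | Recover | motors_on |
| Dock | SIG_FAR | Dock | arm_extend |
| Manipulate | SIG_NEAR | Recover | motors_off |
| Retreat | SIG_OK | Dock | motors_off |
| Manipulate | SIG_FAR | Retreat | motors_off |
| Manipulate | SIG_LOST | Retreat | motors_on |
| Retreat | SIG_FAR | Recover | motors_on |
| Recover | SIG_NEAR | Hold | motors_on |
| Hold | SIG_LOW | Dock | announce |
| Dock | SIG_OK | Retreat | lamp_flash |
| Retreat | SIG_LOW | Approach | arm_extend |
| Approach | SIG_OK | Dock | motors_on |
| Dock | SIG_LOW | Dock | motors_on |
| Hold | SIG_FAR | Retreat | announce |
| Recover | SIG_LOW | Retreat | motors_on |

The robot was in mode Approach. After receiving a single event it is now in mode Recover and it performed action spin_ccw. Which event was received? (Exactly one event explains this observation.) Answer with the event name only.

try SIG_FAR: (Approach, SIG_FAR) → (Retreat, motors_off)
try SIG_FOUND: (Approach, SIG_FOUND) → (Manipulate, announce)
try SIG_LOST: (Approach, SIG_LOST) → (Retreat, announce)
try SIG_NEAR: (Approach, SIG_NEAR) → (Recover, spin_ccw)  ← matches
try SIG_OK: (Approach, SIG_OK) → (Dock, motors_on)
try SIG_LOW: (Approach, SIG_LOW) → (Recover, motors_on)

SIG_NEAR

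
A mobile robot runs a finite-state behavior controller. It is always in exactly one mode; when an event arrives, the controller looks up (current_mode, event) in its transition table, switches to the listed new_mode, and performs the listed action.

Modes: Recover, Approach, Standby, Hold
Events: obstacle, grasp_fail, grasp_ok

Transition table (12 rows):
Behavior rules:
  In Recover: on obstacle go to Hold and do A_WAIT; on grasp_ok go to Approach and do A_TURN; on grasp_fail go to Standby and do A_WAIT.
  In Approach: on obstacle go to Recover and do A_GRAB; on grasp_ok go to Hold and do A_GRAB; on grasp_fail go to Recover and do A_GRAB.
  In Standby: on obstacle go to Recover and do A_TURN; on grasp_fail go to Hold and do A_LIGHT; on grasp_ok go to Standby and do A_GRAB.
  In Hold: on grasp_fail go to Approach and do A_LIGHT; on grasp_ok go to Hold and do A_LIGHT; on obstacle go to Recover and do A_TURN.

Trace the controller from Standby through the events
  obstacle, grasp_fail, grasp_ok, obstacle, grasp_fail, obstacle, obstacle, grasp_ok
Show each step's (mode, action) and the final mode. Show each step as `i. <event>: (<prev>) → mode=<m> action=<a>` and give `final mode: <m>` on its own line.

1. obstacle: (Standby) → mode=Recover action=A_TURN
2. grasp_fail: (Recover) → mode=Standby action=A_WAIT
3. grasp_ok: (Standby) → mode=Standby action=A_GRAB
4. obstacle: (Standby) → mode=Recover action=A_TURN
5. grasp_fail: (Recover) → mode=Standby action=A_WAIT
6. obstacle: (Standby) → mode=Recover action=A_TURN
7. obstacle: (Recover) → mode=Hold action=A_WAIT
8. grasp_ok: (Hold) → mode=Hold action=A_LIGHT

final mode: Hold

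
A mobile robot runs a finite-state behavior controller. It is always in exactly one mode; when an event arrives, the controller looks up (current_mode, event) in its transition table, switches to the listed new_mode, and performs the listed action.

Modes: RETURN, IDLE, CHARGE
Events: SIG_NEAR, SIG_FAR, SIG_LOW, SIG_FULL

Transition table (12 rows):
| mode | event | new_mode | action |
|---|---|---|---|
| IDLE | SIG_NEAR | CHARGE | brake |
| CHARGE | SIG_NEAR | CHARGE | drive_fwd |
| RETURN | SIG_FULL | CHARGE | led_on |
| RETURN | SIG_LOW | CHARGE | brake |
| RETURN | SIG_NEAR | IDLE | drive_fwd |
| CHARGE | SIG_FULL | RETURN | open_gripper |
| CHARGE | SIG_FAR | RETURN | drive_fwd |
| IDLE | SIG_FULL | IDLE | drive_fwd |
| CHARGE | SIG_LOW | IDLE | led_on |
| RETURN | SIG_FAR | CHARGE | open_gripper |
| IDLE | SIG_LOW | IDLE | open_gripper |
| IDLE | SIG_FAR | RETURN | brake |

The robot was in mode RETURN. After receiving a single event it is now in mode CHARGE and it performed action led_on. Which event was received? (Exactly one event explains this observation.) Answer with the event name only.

try SIG_NEAR: (RETURN, SIG_NEAR) → (IDLE, drive_fwd)
try SIG_FAR: (RETURN, SIG_FAR) → (CHARGE, open_gripper)
try SIG_LOW: (RETURN, SIG_LOW) → (CHARGE, brake)
try SIG_FULL: (RETURN, SIG_FULL) → (CHARGE, led_on)  ← matches

SIG_FULL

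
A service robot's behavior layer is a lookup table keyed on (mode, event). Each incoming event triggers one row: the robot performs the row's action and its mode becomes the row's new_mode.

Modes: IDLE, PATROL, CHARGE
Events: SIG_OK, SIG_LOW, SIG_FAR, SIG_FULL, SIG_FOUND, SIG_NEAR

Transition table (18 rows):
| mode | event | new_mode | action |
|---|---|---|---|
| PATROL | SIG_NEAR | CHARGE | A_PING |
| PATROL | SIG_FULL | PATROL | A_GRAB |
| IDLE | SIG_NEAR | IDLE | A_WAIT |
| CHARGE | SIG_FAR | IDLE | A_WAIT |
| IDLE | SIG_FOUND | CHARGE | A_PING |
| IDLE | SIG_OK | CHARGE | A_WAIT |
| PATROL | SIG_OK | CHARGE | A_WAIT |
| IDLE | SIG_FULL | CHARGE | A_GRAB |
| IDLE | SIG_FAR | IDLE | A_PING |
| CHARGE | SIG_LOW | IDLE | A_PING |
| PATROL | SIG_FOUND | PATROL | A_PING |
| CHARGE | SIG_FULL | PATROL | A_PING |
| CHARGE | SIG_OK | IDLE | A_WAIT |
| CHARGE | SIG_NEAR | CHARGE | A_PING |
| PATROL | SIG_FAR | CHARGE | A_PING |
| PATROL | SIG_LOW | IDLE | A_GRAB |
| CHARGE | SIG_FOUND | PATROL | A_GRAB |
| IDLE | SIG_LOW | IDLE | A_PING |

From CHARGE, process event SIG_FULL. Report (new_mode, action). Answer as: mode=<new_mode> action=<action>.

current mode = CHARGE; filter table to that mode:
  (CHARGE, SIG_FAR) → (IDLE, A_WAIT)
  (CHARGE, SIG_LOW) → (IDLE, A_PING)
  (CHARGE, SIG_FULL) → (PATROL, A_PING)  ← event matches
  (CHARGE, SIG_OK) → (IDLE, A_WAIT)
  (CHARGE, SIG_NEAR) → (CHARGE, A_PING)
  (CHARGE, SIG_FOUND) → (PATROL, A_GRAB)
event = SIG_FULL selects (PATROL, A_PING)

mode=PATROL action=A_PING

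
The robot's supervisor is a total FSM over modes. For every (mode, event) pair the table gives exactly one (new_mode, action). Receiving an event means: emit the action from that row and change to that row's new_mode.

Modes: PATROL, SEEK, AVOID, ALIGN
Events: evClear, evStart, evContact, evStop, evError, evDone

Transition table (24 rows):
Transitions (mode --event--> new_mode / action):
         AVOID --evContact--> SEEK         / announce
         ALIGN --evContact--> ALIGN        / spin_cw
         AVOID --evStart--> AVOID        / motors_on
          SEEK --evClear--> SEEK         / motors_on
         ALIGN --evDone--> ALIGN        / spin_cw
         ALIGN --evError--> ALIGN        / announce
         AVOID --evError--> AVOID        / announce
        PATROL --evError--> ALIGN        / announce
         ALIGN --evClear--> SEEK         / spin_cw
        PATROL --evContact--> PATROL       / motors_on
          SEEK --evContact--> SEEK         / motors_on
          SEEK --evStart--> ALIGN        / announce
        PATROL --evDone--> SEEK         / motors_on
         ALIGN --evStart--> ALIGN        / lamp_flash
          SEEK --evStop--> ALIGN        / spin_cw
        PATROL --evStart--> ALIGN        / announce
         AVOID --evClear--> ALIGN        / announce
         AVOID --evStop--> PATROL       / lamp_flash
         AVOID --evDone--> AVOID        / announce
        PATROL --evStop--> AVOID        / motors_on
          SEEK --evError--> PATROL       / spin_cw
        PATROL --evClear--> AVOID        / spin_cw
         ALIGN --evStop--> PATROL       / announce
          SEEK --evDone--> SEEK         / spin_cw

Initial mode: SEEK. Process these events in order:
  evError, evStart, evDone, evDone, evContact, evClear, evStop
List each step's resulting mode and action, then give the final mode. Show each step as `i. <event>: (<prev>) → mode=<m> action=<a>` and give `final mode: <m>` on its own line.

1. evError: (SEEK) → mode=PATROL action=spin_cw
2. evStart: (PATROL) → mode=ALIGN action=announce
3. evDone: (ALIGN) → mode=ALIGN action=spin_cw
4. evDone: (ALIGN) → mode=ALIGN action=spin_cw
5. evContact: (ALIGN) → mode=ALIGN action=spin_cw
6. evClear: (ALIGN) → mode=SEEK action=spin_cw
7. evStop: (SEEK) → mode=ALIGN action=spin_cw

final mode: ALIGN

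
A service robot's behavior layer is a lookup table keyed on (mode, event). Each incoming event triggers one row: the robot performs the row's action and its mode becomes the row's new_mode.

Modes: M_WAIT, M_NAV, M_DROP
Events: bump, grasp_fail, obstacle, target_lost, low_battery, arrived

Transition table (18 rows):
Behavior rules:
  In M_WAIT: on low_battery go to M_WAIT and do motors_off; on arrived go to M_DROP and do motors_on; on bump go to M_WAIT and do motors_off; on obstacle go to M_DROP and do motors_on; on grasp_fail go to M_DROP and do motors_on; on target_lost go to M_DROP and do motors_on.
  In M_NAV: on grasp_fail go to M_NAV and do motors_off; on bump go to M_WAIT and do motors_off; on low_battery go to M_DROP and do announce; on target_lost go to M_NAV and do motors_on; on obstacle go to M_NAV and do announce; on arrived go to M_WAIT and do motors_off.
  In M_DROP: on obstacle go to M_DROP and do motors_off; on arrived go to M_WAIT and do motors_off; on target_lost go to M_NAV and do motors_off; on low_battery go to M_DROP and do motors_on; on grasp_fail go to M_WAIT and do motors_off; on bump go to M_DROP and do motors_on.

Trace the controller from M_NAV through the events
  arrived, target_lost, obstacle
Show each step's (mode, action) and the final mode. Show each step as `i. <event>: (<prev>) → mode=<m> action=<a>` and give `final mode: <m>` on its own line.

1. arrived: (M_NAV) → mode=M_WAIT action=motors_off
2. target_lost: (M_WAIT) → mode=M_DROP action=motors_on
3. obstacle: (M_DROP) → mode=M_DROP action=motors_off

final mode: M_DROP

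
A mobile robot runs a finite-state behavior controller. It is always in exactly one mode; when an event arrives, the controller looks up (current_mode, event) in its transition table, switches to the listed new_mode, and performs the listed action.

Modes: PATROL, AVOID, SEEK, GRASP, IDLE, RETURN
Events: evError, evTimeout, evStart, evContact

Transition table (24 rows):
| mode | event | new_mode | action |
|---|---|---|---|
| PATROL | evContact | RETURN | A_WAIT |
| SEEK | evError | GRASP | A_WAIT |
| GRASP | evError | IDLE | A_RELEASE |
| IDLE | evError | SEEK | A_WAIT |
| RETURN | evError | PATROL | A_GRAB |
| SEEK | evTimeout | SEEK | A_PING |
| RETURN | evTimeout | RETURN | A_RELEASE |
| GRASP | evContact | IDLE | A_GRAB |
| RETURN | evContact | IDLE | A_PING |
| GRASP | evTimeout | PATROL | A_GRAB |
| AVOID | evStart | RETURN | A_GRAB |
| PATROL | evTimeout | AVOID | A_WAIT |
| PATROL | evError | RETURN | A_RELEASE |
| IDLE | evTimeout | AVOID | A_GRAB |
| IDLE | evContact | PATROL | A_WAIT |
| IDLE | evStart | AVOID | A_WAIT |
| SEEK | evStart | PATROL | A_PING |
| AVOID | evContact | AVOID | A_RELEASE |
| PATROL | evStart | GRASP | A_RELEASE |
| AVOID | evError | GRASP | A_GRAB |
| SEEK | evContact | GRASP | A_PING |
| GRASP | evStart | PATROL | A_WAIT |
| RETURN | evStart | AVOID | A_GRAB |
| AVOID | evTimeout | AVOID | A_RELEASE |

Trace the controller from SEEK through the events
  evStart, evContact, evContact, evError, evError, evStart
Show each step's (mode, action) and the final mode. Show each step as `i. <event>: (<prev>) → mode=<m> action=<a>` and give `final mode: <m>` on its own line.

final mode: PATROL

1. evStart: (SEEK) → mode=PATROL action=A_PING
2. evContact: (PATROL) → mode=RETURN action=A_WAIT
3. evContact: (RETURN) → mode=IDLE action=A_PING
4. evError: (IDLE) → mode=SEEK action=A_WAIT
5. evError: (SEEK) → mode=GRASP action=A_WAIT
6. evStart: (GRASP) → mode=PATROL action=A_WAIT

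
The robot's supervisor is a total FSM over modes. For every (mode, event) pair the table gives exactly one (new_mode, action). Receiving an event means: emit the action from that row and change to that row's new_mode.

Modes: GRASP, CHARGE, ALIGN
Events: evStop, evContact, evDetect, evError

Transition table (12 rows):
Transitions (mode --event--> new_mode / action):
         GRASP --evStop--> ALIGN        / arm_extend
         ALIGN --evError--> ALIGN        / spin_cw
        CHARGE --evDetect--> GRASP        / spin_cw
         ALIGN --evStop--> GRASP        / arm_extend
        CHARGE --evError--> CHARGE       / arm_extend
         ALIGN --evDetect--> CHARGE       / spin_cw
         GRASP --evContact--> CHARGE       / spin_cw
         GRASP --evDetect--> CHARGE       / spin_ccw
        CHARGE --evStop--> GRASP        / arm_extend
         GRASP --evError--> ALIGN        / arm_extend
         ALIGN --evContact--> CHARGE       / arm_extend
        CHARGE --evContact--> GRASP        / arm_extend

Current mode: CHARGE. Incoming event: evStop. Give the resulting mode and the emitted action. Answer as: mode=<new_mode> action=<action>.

mode=GRASP action=arm_extend

current mode = CHARGE; filter table to that mode:
  (CHARGE, evDetect) → (GRASP, spin_cw)
  (CHARGE, evError) → (CHARGE, arm_extend)
  (CHARGE, evStop) → (GRASP, arm_extend)  ← event matches
  (CHARGE, evContact) → (GRASP, arm_extend)
event = evStop selects (GRASP, arm_extend)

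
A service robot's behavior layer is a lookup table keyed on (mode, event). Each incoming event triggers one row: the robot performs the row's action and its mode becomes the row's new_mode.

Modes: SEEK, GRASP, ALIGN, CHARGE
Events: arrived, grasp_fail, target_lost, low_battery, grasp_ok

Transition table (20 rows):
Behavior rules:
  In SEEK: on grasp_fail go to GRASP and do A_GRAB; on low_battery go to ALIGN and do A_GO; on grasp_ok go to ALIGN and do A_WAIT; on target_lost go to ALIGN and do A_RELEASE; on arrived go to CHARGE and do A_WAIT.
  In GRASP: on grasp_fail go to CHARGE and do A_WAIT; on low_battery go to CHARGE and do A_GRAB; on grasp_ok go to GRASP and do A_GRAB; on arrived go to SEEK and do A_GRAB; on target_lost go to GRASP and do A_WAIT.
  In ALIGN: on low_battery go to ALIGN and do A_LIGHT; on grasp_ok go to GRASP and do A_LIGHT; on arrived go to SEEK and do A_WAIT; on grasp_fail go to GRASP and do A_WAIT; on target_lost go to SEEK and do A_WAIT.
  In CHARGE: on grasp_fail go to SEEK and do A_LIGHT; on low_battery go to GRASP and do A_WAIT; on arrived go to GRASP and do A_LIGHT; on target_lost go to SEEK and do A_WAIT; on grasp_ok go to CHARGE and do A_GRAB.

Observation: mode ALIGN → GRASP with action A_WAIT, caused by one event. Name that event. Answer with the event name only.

grasp_fail

try arrived: (ALIGN, arrived) → (SEEK, A_WAIT)
try grasp_fail: (ALIGN, grasp_fail) → (GRASP, A_WAIT)  ← matches
try target_lost: (ALIGN, target_lost) → (SEEK, A_WAIT)
try low_battery: (ALIGN, low_battery) → (ALIGN, A_LIGHT)
try grasp_ok: (ALIGN, grasp_ok) → (GRASP, A_LIGHT)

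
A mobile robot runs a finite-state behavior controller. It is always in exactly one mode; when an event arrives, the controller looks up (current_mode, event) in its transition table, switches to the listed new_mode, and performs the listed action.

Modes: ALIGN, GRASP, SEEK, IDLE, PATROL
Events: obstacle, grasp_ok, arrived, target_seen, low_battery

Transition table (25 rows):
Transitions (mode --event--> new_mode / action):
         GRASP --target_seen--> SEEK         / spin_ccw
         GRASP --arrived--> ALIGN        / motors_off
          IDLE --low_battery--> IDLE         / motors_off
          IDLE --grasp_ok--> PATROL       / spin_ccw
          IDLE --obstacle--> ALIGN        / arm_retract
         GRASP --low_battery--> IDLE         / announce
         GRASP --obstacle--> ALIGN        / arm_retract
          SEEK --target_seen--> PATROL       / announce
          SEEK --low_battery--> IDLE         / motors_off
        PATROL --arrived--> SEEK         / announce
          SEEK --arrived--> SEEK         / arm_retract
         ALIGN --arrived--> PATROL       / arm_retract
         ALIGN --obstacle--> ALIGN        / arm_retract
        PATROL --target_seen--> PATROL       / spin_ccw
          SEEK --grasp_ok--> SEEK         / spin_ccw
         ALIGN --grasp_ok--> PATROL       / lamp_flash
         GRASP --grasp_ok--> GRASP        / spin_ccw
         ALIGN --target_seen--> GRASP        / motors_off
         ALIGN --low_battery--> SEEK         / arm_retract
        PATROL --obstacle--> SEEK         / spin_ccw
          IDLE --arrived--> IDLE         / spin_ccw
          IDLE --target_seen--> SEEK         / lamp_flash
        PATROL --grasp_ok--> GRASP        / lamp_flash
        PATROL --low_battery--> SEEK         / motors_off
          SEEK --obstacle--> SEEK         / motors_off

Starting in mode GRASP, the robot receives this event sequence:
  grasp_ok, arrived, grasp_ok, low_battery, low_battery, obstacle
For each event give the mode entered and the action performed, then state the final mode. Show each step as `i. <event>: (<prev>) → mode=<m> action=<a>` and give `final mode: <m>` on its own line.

final mode: ALIGN

1. grasp_ok: (GRASP) → mode=GRASP action=spin_ccw
2. arrived: (GRASP) → mode=ALIGN action=motors_off
3. grasp_ok: (ALIGN) → mode=PATROL action=lamp_flash
4. low_battery: (PATROL) → mode=SEEK action=motors_off
5. low_battery: (SEEK) → mode=IDLE action=motors_off
6. obstacle: (IDLE) → mode=ALIGN action=arm_retract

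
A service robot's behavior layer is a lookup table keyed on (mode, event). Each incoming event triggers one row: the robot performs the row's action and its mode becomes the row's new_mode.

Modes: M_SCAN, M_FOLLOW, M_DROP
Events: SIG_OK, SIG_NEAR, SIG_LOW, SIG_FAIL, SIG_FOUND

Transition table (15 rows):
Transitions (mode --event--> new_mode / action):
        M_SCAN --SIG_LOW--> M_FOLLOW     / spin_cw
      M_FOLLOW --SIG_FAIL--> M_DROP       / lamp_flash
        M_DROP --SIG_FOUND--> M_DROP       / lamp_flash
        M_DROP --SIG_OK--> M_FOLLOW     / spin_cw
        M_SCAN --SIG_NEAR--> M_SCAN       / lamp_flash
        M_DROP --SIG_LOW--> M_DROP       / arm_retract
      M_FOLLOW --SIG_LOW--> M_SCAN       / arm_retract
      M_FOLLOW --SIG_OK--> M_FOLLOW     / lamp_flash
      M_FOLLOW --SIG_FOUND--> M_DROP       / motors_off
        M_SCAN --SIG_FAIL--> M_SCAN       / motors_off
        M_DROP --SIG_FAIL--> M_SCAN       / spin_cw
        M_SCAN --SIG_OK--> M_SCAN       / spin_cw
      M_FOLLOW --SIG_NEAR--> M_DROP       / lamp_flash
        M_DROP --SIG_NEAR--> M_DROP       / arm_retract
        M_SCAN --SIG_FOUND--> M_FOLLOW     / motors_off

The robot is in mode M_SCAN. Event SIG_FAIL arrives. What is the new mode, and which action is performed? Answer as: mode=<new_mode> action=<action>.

current mode = M_SCAN; filter table to that mode:
  (M_SCAN, SIG_LOW) → (M_FOLLOW, spin_cw)
  (M_SCAN, SIG_NEAR) → (M_SCAN, lamp_flash)
  (M_SCAN, SIG_FAIL) → (M_SCAN, motors_off)  ← event matches
  (M_SCAN, SIG_OK) → (M_SCAN, spin_cw)
  (M_SCAN, SIG_FOUND) → (M_FOLLOW, motors_off)
event = SIG_FAIL selects (M_SCAN, motors_off)

mode=M_SCAN action=motors_off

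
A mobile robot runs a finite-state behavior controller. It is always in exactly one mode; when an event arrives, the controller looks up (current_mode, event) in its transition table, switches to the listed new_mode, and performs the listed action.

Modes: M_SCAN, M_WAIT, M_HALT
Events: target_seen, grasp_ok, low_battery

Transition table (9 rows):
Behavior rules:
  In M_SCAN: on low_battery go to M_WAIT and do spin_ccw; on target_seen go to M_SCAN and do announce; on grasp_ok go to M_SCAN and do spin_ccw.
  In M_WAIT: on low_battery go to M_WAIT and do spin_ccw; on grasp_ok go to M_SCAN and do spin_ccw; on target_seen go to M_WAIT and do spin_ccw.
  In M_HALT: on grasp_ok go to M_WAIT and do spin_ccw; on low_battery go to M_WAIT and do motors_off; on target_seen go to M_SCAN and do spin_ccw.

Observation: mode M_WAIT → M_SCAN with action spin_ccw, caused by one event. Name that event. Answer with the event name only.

grasp_ok

try target_seen: (M_WAIT, target_seen) → (M_WAIT, spin_ccw)
try grasp_ok: (M_WAIT, grasp_ok) → (M_SCAN, spin_ccw)  ← matches
try low_battery: (M_WAIT, low_battery) → (M_WAIT, spin_ccw)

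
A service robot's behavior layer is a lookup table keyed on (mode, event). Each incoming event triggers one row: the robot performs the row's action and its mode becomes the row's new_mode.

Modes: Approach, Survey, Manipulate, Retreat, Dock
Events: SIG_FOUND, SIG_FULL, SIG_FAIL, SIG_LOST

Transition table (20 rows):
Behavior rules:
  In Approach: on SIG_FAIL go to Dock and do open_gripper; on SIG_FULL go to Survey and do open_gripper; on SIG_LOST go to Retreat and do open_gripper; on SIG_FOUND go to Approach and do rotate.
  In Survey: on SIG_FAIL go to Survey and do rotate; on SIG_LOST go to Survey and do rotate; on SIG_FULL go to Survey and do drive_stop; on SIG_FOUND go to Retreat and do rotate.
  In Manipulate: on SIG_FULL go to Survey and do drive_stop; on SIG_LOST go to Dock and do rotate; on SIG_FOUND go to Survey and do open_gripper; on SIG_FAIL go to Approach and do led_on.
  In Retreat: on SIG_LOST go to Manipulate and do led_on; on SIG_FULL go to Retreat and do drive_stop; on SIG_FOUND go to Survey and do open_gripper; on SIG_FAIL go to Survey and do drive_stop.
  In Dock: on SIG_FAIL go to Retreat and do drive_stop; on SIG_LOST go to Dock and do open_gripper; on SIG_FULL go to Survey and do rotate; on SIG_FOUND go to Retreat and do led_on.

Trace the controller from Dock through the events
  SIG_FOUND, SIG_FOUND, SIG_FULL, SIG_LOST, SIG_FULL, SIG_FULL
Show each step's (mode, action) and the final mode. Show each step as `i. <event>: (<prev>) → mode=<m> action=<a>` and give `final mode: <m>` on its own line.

final mode: Survey

1. SIG_FOUND: (Dock) → mode=Retreat action=led_on
2. SIG_FOUND: (Retreat) → mode=Survey action=open_gripper
3. SIG_FULL: (Survey) → mode=Survey action=drive_stop
4. SIG_LOST: (Survey) → mode=Survey action=rotate
5. SIG_FULL: (Survey) → mode=Survey action=drive_stop
6. SIG_FULL: (Survey) → mode=Survey action=drive_stop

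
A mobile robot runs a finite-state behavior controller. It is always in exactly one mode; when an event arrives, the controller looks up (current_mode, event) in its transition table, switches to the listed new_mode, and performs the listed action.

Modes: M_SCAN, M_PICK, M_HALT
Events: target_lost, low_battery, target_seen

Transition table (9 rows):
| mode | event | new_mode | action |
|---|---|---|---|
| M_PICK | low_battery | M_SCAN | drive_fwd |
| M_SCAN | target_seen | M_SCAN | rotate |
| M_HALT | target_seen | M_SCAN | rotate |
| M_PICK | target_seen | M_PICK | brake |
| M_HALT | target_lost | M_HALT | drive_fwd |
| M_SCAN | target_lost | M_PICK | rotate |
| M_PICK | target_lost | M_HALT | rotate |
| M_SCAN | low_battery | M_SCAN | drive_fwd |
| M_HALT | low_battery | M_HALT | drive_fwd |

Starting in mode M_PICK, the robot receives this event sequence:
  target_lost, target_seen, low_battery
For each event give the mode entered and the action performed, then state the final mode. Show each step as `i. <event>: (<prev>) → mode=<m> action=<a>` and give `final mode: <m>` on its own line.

final mode: M_SCAN

1. target_lost: (M_PICK) → mode=M_HALT action=rotate
2. target_seen: (M_HALT) → mode=M_SCAN action=rotate
3. low_battery: (M_SCAN) → mode=M_SCAN action=drive_fwd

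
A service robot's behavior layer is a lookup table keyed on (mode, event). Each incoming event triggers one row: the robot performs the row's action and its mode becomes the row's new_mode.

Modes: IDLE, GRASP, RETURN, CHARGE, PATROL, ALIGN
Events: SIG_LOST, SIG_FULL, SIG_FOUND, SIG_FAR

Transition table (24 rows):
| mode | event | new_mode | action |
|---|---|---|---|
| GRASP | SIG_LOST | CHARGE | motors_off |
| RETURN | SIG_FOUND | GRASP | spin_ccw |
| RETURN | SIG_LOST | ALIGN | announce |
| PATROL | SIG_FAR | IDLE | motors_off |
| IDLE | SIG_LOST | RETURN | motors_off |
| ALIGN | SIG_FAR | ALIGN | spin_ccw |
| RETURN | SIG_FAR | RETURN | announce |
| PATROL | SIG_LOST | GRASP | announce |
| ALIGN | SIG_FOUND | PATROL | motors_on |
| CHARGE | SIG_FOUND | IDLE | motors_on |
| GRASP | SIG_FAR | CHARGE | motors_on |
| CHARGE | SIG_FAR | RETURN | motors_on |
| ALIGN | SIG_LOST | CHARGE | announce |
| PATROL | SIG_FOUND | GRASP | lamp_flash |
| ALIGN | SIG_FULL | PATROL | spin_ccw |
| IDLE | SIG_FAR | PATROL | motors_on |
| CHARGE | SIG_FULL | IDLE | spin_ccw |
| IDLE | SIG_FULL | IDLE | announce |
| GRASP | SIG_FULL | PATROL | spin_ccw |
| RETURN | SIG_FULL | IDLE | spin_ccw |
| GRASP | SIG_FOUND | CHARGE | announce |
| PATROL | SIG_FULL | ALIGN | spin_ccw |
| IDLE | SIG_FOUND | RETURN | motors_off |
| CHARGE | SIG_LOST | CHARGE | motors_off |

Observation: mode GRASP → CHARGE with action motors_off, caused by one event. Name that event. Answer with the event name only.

SIG_LOST

try SIG_LOST: (GRASP, SIG_LOST) → (CHARGE, motors_off)  ← matches
try SIG_FULL: (GRASP, SIG_FULL) → (PATROL, spin_ccw)
try SIG_FOUND: (GRASP, SIG_FOUND) → (CHARGE, announce)
try SIG_FAR: (GRASP, SIG_FAR) → (CHARGE, motors_on)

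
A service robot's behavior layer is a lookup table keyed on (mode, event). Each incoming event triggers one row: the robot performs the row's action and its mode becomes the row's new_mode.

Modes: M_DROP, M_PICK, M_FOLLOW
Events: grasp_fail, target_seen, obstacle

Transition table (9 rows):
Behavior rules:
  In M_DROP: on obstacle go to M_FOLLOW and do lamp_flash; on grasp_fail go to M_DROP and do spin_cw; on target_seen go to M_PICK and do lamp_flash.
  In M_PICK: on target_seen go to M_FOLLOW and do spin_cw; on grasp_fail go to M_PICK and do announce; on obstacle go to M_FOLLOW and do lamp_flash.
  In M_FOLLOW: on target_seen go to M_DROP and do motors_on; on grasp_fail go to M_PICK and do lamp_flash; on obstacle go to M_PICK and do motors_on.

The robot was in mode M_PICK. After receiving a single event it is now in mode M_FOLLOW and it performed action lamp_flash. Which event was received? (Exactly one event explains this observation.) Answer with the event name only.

try grasp_fail: (M_PICK, grasp_fail) → (M_PICK, announce)
try target_seen: (M_PICK, target_seen) → (M_FOLLOW, spin_cw)
try obstacle: (M_PICK, obstacle) → (M_FOLLOW, lamp_flash)  ← matches

obstacle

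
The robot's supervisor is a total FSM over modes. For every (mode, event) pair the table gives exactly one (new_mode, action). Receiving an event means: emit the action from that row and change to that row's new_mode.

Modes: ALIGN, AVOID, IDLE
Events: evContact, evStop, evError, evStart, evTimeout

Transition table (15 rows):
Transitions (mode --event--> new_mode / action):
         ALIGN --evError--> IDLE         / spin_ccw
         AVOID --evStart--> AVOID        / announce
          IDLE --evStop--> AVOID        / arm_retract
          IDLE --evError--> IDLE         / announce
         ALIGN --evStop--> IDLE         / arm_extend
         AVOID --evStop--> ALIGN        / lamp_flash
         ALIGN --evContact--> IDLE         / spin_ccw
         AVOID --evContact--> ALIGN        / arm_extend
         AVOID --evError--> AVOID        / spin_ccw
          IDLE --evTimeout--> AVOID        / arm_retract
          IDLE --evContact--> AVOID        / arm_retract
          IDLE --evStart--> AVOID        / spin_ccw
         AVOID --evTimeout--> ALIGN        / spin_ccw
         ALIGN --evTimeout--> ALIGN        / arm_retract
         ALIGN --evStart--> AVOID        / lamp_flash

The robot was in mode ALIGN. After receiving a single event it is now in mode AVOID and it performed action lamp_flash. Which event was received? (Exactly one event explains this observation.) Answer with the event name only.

try evContact: (ALIGN, evContact) → (IDLE, spin_ccw)
try evStop: (ALIGN, evStop) → (IDLE, arm_extend)
try evError: (ALIGN, evError) → (IDLE, spin_ccw)
try evStart: (ALIGN, evStart) → (AVOID, lamp_flash)  ← matches
try evTimeout: (ALIGN, evTimeout) → (ALIGN, arm_retract)

evStart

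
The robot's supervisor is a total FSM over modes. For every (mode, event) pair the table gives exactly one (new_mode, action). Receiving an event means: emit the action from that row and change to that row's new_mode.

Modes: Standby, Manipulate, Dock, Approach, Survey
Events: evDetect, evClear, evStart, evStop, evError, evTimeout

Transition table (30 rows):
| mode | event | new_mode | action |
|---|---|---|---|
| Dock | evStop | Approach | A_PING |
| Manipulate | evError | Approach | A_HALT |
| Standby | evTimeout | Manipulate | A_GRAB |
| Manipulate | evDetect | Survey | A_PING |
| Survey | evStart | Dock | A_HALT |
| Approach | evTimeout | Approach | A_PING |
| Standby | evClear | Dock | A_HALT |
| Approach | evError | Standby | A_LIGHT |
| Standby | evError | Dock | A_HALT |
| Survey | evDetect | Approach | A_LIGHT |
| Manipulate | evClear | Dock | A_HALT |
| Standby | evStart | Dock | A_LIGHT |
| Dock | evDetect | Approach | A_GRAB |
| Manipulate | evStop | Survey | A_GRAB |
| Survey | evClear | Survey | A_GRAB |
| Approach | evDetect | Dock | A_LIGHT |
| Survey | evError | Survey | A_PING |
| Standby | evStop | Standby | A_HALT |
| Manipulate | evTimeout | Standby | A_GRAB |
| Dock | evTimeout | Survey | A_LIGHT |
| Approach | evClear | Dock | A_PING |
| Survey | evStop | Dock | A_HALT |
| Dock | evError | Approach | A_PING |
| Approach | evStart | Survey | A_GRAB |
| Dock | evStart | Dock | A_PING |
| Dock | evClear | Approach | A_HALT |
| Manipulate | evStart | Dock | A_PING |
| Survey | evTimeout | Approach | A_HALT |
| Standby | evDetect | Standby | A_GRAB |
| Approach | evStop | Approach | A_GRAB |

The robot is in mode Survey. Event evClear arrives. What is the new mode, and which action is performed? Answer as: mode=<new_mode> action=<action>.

current mode = Survey; filter table to that mode:
  (Survey, evStart) → (Dock, A_HALT)
  (Survey, evDetect) → (Approach, A_LIGHT)
  (Survey, evClear) → (Survey, A_GRAB)  ← event matches
  (Survey, evError) → (Survey, A_PING)
  (Survey, evStop) → (Dock, A_HALT)
  (Survey, evTimeout) → (Approach, A_HALT)
event = evClear selects (Survey, A_GRAB)

mode=Survey action=A_GRAB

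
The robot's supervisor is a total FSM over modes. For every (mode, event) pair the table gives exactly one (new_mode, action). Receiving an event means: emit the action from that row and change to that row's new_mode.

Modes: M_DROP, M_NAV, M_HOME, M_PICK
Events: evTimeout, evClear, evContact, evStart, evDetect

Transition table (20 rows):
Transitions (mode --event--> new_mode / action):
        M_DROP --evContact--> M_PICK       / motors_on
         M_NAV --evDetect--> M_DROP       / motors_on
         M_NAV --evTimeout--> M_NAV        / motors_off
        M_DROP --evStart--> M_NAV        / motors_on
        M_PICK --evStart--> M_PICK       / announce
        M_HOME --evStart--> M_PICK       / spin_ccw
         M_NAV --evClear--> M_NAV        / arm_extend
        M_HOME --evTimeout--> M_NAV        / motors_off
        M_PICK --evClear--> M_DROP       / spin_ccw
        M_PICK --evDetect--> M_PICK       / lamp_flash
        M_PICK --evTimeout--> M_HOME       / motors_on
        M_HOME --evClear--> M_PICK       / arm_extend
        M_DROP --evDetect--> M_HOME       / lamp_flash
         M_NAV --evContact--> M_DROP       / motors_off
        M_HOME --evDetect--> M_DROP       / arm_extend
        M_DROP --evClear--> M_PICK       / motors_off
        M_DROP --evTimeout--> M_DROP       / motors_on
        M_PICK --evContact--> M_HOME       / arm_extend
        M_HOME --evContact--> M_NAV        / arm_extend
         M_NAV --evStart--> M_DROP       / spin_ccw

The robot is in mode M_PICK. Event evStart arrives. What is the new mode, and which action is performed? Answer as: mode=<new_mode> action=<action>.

mode=M_PICK action=announce

current mode = M_PICK; filter table to that mode:
  (M_PICK, evStart) → (M_PICK, announce)  ← event matches
  (M_PICK, evClear) → (M_DROP, spin_ccw)
  (M_PICK, evDetect) → (M_PICK, lamp_flash)
  (M_PICK, evTimeout) → (M_HOME, motors_on)
  (M_PICK, evContact) → (M_HOME, arm_extend)
event = evStart selects (M_PICK, announce)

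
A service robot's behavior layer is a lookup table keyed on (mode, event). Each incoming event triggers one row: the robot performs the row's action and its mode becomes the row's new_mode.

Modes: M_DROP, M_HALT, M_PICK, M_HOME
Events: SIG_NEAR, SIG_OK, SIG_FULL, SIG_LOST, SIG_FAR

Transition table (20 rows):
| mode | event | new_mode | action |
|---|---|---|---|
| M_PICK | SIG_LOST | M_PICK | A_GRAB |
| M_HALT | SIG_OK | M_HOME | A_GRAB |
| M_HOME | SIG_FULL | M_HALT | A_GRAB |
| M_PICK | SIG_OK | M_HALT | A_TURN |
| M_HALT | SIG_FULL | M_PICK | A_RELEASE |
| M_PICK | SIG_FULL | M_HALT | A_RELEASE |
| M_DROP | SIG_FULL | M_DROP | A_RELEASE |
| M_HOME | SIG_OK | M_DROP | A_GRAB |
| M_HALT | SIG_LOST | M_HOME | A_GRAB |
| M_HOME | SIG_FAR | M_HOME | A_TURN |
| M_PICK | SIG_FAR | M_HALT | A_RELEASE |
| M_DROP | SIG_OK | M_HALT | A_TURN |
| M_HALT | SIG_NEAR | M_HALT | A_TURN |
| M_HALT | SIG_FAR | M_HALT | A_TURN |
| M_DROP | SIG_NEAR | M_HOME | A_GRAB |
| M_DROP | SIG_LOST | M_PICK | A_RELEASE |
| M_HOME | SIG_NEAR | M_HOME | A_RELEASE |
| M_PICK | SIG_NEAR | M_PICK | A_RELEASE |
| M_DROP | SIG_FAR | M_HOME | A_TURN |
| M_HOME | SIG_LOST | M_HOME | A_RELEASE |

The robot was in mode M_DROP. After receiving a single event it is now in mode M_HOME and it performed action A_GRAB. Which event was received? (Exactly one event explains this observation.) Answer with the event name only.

SIG_NEAR

try SIG_NEAR: (M_DROP, SIG_NEAR) → (M_HOME, A_GRAB)  ← matches
try SIG_OK: (M_DROP, SIG_OK) → (M_HALT, A_TURN)
try SIG_FULL: (M_DROP, SIG_FULL) → (M_DROP, A_RELEASE)
try SIG_LOST: (M_DROP, SIG_LOST) → (M_PICK, A_RELEASE)
try SIG_FAR: (M_DROP, SIG_FAR) → (M_HOME, A_TURN)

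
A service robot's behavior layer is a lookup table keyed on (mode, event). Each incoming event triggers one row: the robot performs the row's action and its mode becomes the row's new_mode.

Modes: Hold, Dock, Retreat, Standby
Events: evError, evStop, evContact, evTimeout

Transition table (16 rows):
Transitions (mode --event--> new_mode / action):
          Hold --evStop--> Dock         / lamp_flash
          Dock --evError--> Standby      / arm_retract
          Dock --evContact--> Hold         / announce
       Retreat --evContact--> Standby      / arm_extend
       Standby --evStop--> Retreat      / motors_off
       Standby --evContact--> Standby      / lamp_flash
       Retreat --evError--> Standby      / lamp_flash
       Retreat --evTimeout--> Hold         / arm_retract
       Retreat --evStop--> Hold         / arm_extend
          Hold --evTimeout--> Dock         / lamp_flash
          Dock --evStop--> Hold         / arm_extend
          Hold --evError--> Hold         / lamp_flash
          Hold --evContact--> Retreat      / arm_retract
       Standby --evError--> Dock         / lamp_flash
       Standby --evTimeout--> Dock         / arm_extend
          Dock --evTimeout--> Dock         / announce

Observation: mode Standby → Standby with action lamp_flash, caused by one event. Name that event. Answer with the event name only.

evContact

try evError: (Standby, evError) → (Dock, lamp_flash)
try evStop: (Standby, evStop) → (Retreat, motors_off)
try evContact: (Standby, evContact) → (Standby, lamp_flash)  ← matches
try evTimeout: (Standby, evTimeout) → (Dock, arm_extend)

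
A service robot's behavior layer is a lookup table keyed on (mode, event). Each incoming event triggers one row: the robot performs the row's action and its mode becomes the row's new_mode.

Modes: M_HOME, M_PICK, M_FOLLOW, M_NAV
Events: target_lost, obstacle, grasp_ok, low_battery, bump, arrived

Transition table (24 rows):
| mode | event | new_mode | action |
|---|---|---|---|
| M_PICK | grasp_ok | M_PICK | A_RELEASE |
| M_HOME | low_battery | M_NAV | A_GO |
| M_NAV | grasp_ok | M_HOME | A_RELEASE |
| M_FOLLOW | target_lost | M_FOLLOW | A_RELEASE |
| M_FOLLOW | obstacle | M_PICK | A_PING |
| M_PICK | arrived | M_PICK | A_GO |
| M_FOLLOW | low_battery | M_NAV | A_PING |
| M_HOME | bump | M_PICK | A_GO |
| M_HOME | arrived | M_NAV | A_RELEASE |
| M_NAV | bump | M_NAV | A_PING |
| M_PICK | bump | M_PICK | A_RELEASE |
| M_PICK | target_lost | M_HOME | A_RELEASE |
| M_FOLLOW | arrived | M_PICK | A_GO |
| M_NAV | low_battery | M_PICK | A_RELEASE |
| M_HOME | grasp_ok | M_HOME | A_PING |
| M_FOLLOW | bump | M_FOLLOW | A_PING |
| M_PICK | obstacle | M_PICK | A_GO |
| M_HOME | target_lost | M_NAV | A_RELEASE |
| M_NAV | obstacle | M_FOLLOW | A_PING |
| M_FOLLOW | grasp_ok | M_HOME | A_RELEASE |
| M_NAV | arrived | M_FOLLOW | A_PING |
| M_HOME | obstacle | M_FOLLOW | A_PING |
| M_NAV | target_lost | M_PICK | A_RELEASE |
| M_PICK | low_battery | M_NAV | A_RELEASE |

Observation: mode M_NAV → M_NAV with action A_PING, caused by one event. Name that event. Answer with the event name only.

try target_lost: (M_NAV, target_lost) → (M_PICK, A_RELEASE)
try obstacle: (M_NAV, obstacle) → (M_FOLLOW, A_PING)
try grasp_ok: (M_NAV, grasp_ok) → (M_HOME, A_RELEASE)
try low_battery: (M_NAV, low_battery) → (M_PICK, A_RELEASE)
try bump: (M_NAV, bump) → (M_NAV, A_PING)  ← matches
try arrived: (M_NAV, arrived) → (M_FOLLOW, A_PING)

bump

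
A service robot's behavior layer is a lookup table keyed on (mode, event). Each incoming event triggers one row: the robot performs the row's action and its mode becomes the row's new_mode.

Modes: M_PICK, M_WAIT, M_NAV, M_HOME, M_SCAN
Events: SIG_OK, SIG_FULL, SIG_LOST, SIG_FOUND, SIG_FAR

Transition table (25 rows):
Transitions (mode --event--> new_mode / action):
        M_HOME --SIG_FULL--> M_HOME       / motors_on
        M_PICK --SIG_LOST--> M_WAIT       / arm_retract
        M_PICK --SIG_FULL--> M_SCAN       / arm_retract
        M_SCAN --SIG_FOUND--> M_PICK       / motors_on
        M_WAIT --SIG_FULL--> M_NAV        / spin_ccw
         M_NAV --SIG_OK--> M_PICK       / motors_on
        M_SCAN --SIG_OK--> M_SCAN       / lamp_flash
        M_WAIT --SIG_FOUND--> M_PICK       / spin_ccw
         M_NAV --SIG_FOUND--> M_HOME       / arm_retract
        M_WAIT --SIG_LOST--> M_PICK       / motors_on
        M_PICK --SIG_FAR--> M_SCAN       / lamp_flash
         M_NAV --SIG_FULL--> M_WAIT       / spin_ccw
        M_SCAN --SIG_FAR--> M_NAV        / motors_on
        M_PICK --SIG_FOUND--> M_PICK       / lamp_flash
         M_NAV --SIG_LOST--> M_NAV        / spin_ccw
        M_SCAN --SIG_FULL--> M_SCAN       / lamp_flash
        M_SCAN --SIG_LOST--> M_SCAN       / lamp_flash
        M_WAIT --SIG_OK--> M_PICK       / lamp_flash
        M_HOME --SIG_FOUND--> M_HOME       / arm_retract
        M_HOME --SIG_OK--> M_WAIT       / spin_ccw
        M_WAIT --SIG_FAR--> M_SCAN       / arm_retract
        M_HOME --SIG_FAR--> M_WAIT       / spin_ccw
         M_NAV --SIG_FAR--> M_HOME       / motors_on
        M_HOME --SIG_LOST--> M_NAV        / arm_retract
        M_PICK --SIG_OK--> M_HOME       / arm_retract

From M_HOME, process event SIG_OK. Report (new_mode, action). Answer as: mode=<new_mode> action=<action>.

mode=M_WAIT action=spin_ccw

current mode = M_HOME; filter table to that mode:
  (M_HOME, SIG_FULL) → (M_HOME, motors_on)
  (M_HOME, SIG_FOUND) → (M_HOME, arm_retract)
  (M_HOME, SIG_OK) → (M_WAIT, spin_ccw)  ← event matches
  (M_HOME, SIG_FAR) → (M_WAIT, spin_ccw)
  (M_HOME, SIG_LOST) → (M_NAV, arm_retract)
event = SIG_OK selects (M_WAIT, spin_ccw)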